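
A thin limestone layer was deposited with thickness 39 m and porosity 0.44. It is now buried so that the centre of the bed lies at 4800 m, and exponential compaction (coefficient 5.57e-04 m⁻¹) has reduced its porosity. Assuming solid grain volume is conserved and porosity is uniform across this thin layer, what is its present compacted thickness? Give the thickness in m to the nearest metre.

23 m

Working in km (1 km = 1000 m; β in km⁻¹ = β in m⁻¹ × 1000):
Porosity at 4.8 km: phi = 0.44·exp(−0.557×4.8) = 0.0304
Solid-volume conservation: h(1−phi) = h₀(1−phi₀) ⇒ h = h₀·(1−phi₀)/(1−phi)
h = 0.039 × (1 − 0.44)/(1 − 0.0304) = 0.039 × 0.5775 = 0.0225 km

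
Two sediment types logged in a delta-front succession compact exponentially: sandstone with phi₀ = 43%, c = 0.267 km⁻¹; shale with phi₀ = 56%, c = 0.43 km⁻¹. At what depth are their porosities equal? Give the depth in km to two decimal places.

1.62 km

Set phi₀ₐ e^(−cₐZ) = phi₀ᵦ e^(−cᵦZ) ⇒ ln(phi₀ₐ/phi₀ᵦ) = (cₐ − cᵦ)·Z
Z = ln(0.43/0.56) / (0.267 − 0.43) = -0.2642 / -0.163 = 1.621 km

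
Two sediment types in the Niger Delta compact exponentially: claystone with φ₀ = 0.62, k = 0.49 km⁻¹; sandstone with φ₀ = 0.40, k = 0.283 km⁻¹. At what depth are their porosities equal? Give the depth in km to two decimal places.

2.12 km

Set φ₀ₐ e^(−kₐd) = φ₀ᵦ e^(−kᵦd) ⇒ ln(φ₀ₐ/φ₀ᵦ) = (kₐ − kᵦ)·d
d = ln(0.62/0.4) / (0.49 − 0.283) = 0.4383 / 0.207 = 2.117 km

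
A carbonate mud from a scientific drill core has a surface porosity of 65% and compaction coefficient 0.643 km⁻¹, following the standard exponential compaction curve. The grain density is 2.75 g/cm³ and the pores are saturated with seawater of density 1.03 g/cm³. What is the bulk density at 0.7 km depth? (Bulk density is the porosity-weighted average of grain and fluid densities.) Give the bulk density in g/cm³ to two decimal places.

2.04 g/cm³

Porosity at depth: φ = 0.65·exp(−0.643×0.7) = 0.65×0.6376 = 0.4144
Bulk density: ρ_b = (1−φ)ρ_g + φ·ρ_f = 0.5856×2.75 + 0.4144×1.03
       = 1.610 + 0.427 = 2.037 g/cm³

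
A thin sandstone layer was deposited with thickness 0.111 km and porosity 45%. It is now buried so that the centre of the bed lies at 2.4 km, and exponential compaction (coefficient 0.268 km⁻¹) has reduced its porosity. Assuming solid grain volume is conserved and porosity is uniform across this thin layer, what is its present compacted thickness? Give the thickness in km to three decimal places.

Porosity at 2.4 km: φ = 0.45·exp(−0.268×2.4) = 0.2365
Solid-volume conservation: h(1−φ) = h₀(1−φ₀) ⇒ h = h₀·(1−φ₀)/(1−φ)
h = 0.111 × (1 − 0.45)/(1 − 0.2365) = 0.111 × 0.7204 = 0.0800 km

0.080 km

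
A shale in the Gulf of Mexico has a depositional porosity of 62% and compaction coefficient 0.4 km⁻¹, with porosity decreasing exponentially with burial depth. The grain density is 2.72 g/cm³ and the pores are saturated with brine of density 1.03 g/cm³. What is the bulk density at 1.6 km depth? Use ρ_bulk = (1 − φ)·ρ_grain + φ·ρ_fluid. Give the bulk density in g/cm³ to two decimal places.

2.17 g/cm³

Porosity at depth: n = 0.62·exp(−0.4×1.6) = 0.62×0.5273 = 0.3269
Bulk density: ρ_b = (1−n)ρ_g + n·ρ_f = 0.6731×2.72 + 0.3269×1.03
       = 1.831 + 0.337 = 2.168 g/cm³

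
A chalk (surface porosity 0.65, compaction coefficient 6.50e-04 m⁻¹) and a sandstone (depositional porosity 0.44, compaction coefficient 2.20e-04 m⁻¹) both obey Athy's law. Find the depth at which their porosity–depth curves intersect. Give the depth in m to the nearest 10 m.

910 m

Working in km (1 km = 1000 m; c in km⁻¹ = c in m⁻¹ × 1000):
Set n₀ₐ e^(−cₐd) = n₀ᵦ e^(−cᵦd) ⇒ ln(n₀ₐ/n₀ᵦ) = (cₐ − cᵦ)·d
d = ln(0.65/0.44) / (0.65 − 0.22) = 0.3902 / 0.43 = 0.907 km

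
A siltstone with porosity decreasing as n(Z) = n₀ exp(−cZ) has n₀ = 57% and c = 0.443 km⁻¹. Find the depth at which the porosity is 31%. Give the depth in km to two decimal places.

Invert Athy's law: Z = ln(n₀/n) / c
Z = ln(0.57/0.31) / 0.443 = ln(1.839) / 0.443 = 0.6091 / 0.443 = 1.375 km

1.37 km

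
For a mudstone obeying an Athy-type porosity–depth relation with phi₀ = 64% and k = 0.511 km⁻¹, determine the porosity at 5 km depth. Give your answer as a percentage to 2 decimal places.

4.97%

phi = phi₀·exp(−k·Z) = 0.64 × exp(−0.511 × 5) = 0.64 × exp(−2.555)
  = 0.64 × 0.0777 = 0.0497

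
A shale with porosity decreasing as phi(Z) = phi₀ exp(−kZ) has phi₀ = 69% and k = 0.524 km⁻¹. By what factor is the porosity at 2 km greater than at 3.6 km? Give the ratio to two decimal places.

2.31

phi(Z₁)/phi(Z₂) = e^(−k·Z₁)/e^(−k·Z₂) = e^{k(Z₂−Z₁)}
= exp(0.524 × 1.6) = exp(0.8384) = 2.3127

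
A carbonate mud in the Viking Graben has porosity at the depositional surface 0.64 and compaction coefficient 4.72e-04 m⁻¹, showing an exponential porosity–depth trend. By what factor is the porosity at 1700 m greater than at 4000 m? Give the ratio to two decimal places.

Working in km (1 km = 1000 m; c in km⁻¹ = c in m⁻¹ × 1000):
n(d₁)/n(d₂) = e^(−c·d₁)/e^(−c·d₂) = e^{c(d₂−d₁)}
= exp(0.472 × 2.3) = exp(1.086) = 2.9612

2.96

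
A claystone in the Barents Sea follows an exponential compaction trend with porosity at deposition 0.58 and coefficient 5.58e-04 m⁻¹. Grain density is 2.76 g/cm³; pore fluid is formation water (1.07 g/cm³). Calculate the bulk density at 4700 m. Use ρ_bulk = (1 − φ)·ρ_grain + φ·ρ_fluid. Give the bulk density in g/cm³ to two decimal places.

2.69 g/cm³

Working in km (1 km = 1000 m; c in km⁻¹ = c in m⁻¹ × 1000):
Porosity at depth: n = 0.58·exp(−0.558×4.7) = 0.58×0.0726 = 0.0421
Bulk density: ρ_b = (1−n)ρ_g + n·ρ_f = 0.9579×2.76 + 0.0421×1.07
       = 2.644 + 0.045 = 2.689 g/cm³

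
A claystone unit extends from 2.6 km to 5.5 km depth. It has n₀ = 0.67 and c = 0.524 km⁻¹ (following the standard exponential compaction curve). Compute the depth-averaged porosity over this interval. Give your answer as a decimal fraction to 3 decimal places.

0.088

⟨n⟩ = (1/(Z₂−Z₁)) ∫ n₀ e^(−cZ) dZ = n₀·(e^(−c·Z₁) − e^(−c·Z₂)) / (c·(Z₂−Z₁))
e^(−0.524×2.6) = 0.2560; e^(−0.524×5.5) = 0.0560
⟨n⟩ = 0.67 × (0.2560 − 0.0560) / (0.524 × 2.9) = 0.67 × 0.1316 = 0.0882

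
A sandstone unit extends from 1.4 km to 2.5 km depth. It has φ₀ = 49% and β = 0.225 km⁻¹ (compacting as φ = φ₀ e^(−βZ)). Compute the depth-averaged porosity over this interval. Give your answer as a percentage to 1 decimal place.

⟨φ⟩ = (1/(Z₂−Z₁)) ∫ φ₀ e^(−βZ) dZ = φ₀·(e^(−β·Z₁) − e^(−β·Z₂)) / (β·(Z₂−Z₁))
e^(−0.225×1.4) = 0.7298; e^(−0.225×2.5) = 0.5698
⟨φ⟩ = 0.49 × (0.7298 − 0.5698) / (0.225 × 1.1) = 0.49 × 0.6465 = 0.3168

31.7%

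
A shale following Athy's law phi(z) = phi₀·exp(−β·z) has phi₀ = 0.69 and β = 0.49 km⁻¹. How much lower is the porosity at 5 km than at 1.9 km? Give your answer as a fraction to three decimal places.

0.212

phi(1.9) = 0.69·e^(−0.49×1.9) = 0.2720
phi(5) = 0.69·e^(−0.49×5) = 0.0595
Δphi = 0.2720 − 0.0595 = 0.2124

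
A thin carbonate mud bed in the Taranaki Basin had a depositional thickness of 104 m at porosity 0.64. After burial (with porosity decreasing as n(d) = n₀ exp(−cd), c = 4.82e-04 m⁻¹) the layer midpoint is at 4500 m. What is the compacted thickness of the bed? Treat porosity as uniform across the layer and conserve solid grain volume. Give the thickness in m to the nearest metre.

40 m

Working in km (1 km = 1000 m; c in km⁻¹ = c in m⁻¹ × 1000):
Porosity at 4.5 km: n = 0.64·exp(−0.482×4.5) = 0.0731
Solid-volume conservation: h(1−n) = h₀(1−n₀) ⇒ h = h₀·(1−n₀)/(1−n)
h = 0.104 × (1 − 0.64)/(1 − 0.0731) = 0.104 × 0.3884 = 0.0404 km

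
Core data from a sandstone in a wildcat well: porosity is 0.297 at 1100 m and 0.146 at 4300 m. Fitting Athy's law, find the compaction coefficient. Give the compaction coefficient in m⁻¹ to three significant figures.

0.000222 m⁻¹

Working in km (1 km = 1000 m; k in km⁻¹ = k in m⁻¹ × 1000):
Athy: n(d) = n₀ e^(−kd) ⇒ n₁/n₂ = e^{k(d₂−d₁)} ⇒ k = ln(n₁/n₂)/(d₂−d₁)
k = ln(0.297/0.146) / (4.3 − 1.1) = ln(2.034) / 3.2 = 0.7101 / 3.2 = 0.2219 km⁻¹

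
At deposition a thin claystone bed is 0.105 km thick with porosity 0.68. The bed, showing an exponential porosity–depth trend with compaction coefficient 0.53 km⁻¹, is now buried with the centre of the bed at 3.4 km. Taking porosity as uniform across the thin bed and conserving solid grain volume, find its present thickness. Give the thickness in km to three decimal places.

Porosity at 3.4 km: n = 0.68·exp(−0.53×3.4) = 0.1122
Solid-volume conservation: h(1−n) = h₀(1−n₀) ⇒ h = h₀·(1−n₀)/(1−n)
h = 0.105 × (1 − 0.68)/(1 − 0.1122) = 0.105 × 0.3604 = 0.0378 km

0.038 km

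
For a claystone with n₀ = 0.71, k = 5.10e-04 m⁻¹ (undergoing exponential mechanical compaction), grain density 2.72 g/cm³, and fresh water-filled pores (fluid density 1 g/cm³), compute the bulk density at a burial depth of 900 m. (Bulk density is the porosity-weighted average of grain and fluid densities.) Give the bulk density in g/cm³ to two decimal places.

Working in km (1 km = 1000 m; k in km⁻¹ = k in m⁻¹ × 1000):
Porosity at depth: n = 0.71·exp(−0.51×0.9) = 0.71×0.6319 = 0.4487
Bulk density: ρ_b = (1−n)ρ_g + n·ρ_f = 0.5513×2.72 + 0.4487×1
       = 1.500 + 0.449 = 1.948 g/cm³

1.95 g/cm³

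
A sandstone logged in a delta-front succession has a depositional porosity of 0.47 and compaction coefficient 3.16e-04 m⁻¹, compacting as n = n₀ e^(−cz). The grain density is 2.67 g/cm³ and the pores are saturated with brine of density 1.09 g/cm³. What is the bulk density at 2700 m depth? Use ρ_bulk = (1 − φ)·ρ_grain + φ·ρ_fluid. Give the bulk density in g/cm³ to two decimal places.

Working in km (1 km = 1000 m; c in km⁻¹ = c in m⁻¹ × 1000):
Porosity at depth: n = 0.47·exp(−0.316×2.7) = 0.47×0.4260 = 0.2002
Bulk density: ρ_b = (1−n)ρ_g + n·ρ_f = 0.7998×2.67 + 0.2002×1.09
       = 2.135 + 0.218 = 2.354 g/cm³

2.35 g/cm³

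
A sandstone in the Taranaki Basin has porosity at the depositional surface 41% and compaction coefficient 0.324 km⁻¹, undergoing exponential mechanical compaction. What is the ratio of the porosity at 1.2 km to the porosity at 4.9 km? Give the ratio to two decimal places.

φ(d₁)/φ(d₂) = e^(−k·d₁)/e^(−k·d₂) = e^{k(d₂−d₁)}
= exp(0.324 × 3.7) = exp(1.199) = 3.3161

3.32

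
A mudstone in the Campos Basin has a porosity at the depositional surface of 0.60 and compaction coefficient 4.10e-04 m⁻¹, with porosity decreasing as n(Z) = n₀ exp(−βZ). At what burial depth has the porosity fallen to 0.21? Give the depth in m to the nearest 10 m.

Working in km (1 km = 1000 m; β in km⁻¹ = β in m⁻¹ × 1000):
Invert Athy's law: Z = ln(n₀/n) / β
Z = ln(0.6/0.21) / 0.41 = ln(2.857) / 0.41 = 1.0498 / 0.41 = 2.561 km

2560 m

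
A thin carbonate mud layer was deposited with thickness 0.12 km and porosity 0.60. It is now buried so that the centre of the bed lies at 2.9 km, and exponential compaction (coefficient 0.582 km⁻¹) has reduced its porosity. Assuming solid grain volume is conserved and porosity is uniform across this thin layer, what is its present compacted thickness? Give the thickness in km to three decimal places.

Porosity at 2.9 km: φ = 0.6·exp(−0.582×2.9) = 0.1110
Solid-volume conservation: h(1−φ) = h₀(1−φ₀) ⇒ h = h₀·(1−φ₀)/(1−φ)
h = 0.12 × (1 − 0.6)/(1 − 0.1110) = 0.12 × 0.4499 = 0.0540 km

0.054 km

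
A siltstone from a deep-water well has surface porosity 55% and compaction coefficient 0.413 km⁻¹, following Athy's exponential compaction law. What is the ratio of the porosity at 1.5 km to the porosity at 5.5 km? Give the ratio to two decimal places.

5.22

φ(Z₁)/φ(Z₂) = e^(−k·Z₁)/e^(−k·Z₂) = e^{k(Z₂−Z₁)}
= exp(0.413 × 4) = exp(1.652) = 5.2174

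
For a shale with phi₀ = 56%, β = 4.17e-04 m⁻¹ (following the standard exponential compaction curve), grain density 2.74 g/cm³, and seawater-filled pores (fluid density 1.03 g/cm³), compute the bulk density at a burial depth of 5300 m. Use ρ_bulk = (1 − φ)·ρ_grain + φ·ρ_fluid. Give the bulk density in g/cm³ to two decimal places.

2.63 g/cm³

Working in km (1 km = 1000 m; β in km⁻¹ = β in m⁻¹ × 1000):
Porosity at depth: phi = 0.56·exp(−0.417×5.3) = 0.56×0.1097 = 0.0614
Bulk density: ρ_b = (1−phi)ρ_g + phi·ρ_f = 0.9386×2.74 + 0.0614×1.03
       = 2.572 + 0.063 = 2.635 g/cm³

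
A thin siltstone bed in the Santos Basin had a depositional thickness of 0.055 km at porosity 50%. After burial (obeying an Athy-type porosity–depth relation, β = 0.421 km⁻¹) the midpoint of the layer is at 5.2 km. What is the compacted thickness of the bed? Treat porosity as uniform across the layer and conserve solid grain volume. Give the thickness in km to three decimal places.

Porosity at 5.2 km: φ = 0.5·exp(−0.421×5.2) = 0.0560
Solid-volume conservation: h(1−φ) = h₀(1−φ₀) ⇒ h = h₀·(1−φ₀)/(1−φ)
h = 0.055 × (1 − 0.5)/(1 − 0.0560) = 0.055 × 0.5297 = 0.0291 km

0.029 km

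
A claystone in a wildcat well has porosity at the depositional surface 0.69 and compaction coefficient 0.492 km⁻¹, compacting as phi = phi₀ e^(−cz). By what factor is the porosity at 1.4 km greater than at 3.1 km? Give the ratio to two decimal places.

phi(z₁)/phi(z₂) = e^(−c·z₁)/e^(−c·z₂) = e^{c(z₂−z₁)}
= exp(0.492 × 1.7) = exp(0.8364) = 2.3080

2.31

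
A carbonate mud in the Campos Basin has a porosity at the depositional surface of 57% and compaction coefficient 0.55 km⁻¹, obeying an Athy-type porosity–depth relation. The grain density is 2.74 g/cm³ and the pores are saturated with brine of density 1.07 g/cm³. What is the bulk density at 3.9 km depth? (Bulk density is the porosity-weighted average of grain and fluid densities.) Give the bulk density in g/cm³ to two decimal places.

2.63 g/cm³

Porosity at depth: phi = 0.57·exp(−0.55×3.9) = 0.57×0.1171 = 0.0667
Bulk density: ρ_b = (1−phi)ρ_g + phi·ρ_f = 0.9333×2.74 + 0.0667×1.07
       = 2.557 + 0.071 = 2.629 g/cm³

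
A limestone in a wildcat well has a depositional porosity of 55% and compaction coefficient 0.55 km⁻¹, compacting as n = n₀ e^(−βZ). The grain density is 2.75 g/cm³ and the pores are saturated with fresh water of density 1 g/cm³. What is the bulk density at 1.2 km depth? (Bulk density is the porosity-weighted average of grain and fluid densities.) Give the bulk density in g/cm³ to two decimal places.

2.25 g/cm³

Porosity at depth: n = 0.55·exp(−0.55×1.2) = 0.55×0.5169 = 0.2843
Bulk density: ρ_b = (1−n)ρ_g + n·ρ_f = 0.7157×2.75 + 0.2843×1
       = 1.968 + 0.284 = 2.253 g/cm³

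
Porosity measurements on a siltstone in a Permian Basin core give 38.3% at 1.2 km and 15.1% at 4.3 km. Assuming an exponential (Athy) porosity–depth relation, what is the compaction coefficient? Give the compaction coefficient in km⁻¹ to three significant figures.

0.300 km⁻¹

Athy: φ(z) = φ₀ e^(−βz) ⇒ φ₁/φ₂ = e^{β(z₂−z₁)} ⇒ β = ln(φ₁/φ₂)/(z₂−z₁)
β = ln(0.383/0.151) / (4.3 − 1.2) = ln(2.536) / 3.1 = 0.9308 / 3.1 = 0.3002 km⁻¹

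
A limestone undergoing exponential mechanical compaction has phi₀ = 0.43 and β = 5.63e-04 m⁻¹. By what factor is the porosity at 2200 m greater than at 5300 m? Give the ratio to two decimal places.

Working in km (1 km = 1000 m; β in km⁻¹ = β in m⁻¹ × 1000):
phi(Z₁)/phi(Z₂) = e^(−β·Z₁)/e^(−β·Z₂) = e^{β(Z₂−Z₁)}
= exp(0.563 × 3.1) = exp(1.745) = 5.7276

5.73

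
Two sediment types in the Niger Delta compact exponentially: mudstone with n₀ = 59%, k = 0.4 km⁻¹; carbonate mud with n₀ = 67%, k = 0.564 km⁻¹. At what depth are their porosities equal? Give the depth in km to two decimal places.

0.78 km

Set n₀ₐ e^(−kₐz) = n₀ᵦ e^(−kᵦz) ⇒ ln(n₀ₐ/n₀ᵦ) = (kₐ − kᵦ)·z
z = ln(0.59/0.67) / (0.4 − 0.564) = -0.1272 / -0.164 = 0.775 km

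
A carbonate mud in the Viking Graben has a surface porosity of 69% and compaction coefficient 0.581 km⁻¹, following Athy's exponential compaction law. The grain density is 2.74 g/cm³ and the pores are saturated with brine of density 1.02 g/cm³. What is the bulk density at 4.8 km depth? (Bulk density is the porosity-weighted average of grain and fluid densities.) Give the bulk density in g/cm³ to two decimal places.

Porosity at depth: φ = 0.69·exp(−0.581×4.8) = 0.69×0.0615 = 0.0424
Bulk density: ρ_b = (1−φ)ρ_g + φ·ρ_f = 0.9576×2.74 + 0.0424×1.02
       = 2.624 + 0.043 = 2.667 g/cm³

2.67 g/cm³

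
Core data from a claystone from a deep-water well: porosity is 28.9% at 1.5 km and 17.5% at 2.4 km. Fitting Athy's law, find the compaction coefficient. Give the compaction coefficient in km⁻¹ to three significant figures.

0.557 km⁻¹

Athy: n(Z) = n₀ e^(−βZ) ⇒ n₁/n₂ = e^{β(Z₂−Z₁)} ⇒ β = ln(n₁/n₂)/(Z₂−Z₁)
β = ln(0.289/0.175) / (2.4 − 1.5) = ln(1.651) / 0.9 = 0.5016 / 0.9 = 0.5574 km⁻¹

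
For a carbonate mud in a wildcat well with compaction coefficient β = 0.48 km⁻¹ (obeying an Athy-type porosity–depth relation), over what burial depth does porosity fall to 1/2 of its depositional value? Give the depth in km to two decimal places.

n/n₀ = 1/2 ⇒ exp(−β·Z) = 1/2 ⇒ Z = ln(2) / β
Z = 0.6931 / 0.48 = 1.444 km

1.44 km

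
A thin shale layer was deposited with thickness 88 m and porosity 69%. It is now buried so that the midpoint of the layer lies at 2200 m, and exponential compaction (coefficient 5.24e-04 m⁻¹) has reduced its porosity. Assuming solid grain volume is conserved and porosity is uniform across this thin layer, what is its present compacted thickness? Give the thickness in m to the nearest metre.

Working in km (1 km = 1000 m; c in km⁻¹ = c in m⁻¹ × 1000):
Porosity at 2.2 km: phi = 0.69·exp(−0.524×2.2) = 0.2179
Solid-volume conservation: h(1−phi) = h₀(1−phi₀) ⇒ h = h₀·(1−phi₀)/(1−phi)
h = 0.088 × (1 − 0.69)/(1 − 0.2179) = 0.088 × 0.3964 = 0.0349 km

35 m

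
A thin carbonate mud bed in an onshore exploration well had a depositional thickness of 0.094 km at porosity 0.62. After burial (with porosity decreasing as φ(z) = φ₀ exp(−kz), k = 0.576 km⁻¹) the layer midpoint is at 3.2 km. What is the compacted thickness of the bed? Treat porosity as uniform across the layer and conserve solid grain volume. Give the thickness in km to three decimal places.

0.040 km

Porosity at 3.2 km: φ = 0.62·exp(−0.576×3.2) = 0.0982
Solid-volume conservation: h(1−φ) = h₀(1−φ₀) ⇒ h = h₀·(1−φ₀)/(1−φ)
h = 0.094 × (1 − 0.62)/(1 − 0.0982) = 0.094 × 0.4214 = 0.0396 km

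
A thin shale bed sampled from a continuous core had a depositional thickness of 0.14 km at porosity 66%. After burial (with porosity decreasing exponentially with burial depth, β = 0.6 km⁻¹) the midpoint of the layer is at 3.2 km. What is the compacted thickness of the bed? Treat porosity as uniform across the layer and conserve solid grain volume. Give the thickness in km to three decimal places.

0.053 km

Porosity at 3.2 km: n = 0.66·exp(−0.6×3.2) = 0.0968
Solid-volume conservation: h(1−n) = h₀(1−n₀) ⇒ h = h₀·(1−n₀)/(1−n)
h = 0.14 × (1 − 0.66)/(1 − 0.0968) = 0.14 × 0.3764 = 0.0527 km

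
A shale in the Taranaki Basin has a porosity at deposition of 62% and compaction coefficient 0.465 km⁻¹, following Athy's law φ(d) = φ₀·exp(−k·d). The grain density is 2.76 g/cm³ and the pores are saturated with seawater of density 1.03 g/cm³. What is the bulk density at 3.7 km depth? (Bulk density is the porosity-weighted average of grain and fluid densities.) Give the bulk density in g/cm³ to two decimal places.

Porosity at depth: φ = 0.62·exp(−0.465×3.7) = 0.62×0.1790 = 0.1110
Bulk density: ρ_b = (1−φ)ρ_g + φ·ρ_f = 0.8890×2.76 + 0.1110×1.03
       = 2.454 + 0.114 = 2.568 g/cm³

2.57 g/cm³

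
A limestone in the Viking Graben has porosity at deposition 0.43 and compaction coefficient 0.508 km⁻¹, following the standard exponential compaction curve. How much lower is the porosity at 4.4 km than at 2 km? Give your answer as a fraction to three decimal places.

n(2) = 0.43·e^(−0.508×2) = 0.1557
n(4.4) = 0.43·e^(−0.508×4.4) = 0.0460
Δn = 0.1557 − 0.0460 = 0.1097

0.110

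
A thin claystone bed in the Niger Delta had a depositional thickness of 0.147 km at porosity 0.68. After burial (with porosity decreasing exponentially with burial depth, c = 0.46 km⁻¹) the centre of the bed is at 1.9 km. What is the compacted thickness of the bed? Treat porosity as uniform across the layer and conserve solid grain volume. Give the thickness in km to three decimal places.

0.066 km

Porosity at 1.9 km: n = 0.68·exp(−0.46×1.9) = 0.2837
Solid-volume conservation: h(1−n) = h₀(1−n₀) ⇒ h = h₀·(1−n₀)/(1−n)
h = 0.147 × (1 − 0.68)/(1 − 0.2837) = 0.147 × 0.4468 = 0.0657 km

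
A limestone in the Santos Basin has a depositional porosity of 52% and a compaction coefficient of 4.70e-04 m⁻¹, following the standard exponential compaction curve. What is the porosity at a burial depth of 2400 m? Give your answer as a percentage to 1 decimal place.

16.8%

Working in km (1 km = 1000 m; k in km⁻¹ = k in m⁻¹ × 1000):
φ = φ₀·exp(−k·Z) = 0.52 × exp(−0.47 × 2.4) = 0.52 × exp(−1.128)
  = 0.52 × 0.3237 = 0.1683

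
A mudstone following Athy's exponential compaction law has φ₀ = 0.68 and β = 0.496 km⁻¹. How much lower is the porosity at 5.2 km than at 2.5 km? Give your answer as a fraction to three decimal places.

φ(2.5) = 0.68·e^(−0.496×2.5) = 0.1968
φ(5.2) = 0.68·e^(−0.496×5.2) = 0.0516
Δφ = 0.1968 − 0.0516 = 0.1452

0.145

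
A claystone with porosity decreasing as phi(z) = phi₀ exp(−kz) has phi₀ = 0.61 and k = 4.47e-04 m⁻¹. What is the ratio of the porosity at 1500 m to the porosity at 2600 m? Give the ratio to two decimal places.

1.64

Working in km (1 km = 1000 m; k in km⁻¹ = k in m⁻¹ × 1000):
phi(z₁)/phi(z₂) = e^(−k·z₁)/e^(−k·z₂) = e^{k(z₂−z₁)}
= exp(0.447 × 1.1) = exp(0.4917) = 1.6351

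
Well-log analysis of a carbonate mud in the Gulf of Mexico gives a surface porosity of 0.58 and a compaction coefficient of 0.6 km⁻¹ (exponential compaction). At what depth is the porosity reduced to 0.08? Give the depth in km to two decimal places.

Invert Athy's law: z = ln(φ₀/φ) / β
z = ln(0.58/0.08) / 0.6 = ln(7.25) / 0.6 = 1.9810 / 0.6 = 3.302 km

3.30 km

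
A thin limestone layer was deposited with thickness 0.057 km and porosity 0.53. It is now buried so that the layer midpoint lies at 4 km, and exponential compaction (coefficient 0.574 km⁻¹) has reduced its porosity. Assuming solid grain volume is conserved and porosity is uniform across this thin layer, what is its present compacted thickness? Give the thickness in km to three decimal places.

Porosity at 4 km: n = 0.53·exp(−0.574×4) = 0.0534
Solid-volume conservation: h(1−n) = h₀(1−n₀) ⇒ h = h₀·(1−n₀)/(1−n)
h = 0.057 × (1 − 0.53)/(1 − 0.0534) = 0.057 × 0.4965 = 0.0283 km

0.028 km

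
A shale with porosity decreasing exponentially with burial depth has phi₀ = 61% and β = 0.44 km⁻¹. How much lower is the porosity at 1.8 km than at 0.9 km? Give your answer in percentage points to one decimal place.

phi(0.9) = 0.61·e^(−0.44×0.9) = 0.4105
phi(1.8) = 0.61·e^(−0.44×1.8) = 0.2763
Δphi = 0.4105 − 0.2763 = 0.1342

13.4 percentage points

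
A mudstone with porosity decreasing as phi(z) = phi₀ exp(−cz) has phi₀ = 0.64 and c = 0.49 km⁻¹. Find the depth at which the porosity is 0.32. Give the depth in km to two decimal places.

Invert Athy's law: z = ln(phi₀/phi) / c
z = ln(0.64/0.32) / 0.49 = ln(2) / 0.49 = 0.6931 / 0.49 = 1.415 km

1.41 km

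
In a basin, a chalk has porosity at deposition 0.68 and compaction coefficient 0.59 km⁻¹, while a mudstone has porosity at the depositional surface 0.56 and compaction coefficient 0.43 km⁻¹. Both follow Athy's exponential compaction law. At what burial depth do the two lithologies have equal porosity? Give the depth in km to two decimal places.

1.21 km

Set phi₀ₐ e^(−cₐz) = phi₀ᵦ e^(−cᵦz) ⇒ ln(phi₀ₐ/phi₀ᵦ) = (cₐ − cᵦ)·z
z = ln(0.68/0.56) / (0.59 − 0.43) = 0.1942 / 0.16 = 1.213 km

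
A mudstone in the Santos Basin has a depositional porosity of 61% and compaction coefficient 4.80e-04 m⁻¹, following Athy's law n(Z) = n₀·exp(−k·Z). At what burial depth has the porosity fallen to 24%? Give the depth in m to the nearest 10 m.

1940 m

Working in km (1 km = 1000 m; k in km⁻¹ = k in m⁻¹ × 1000):
Invert Athy's law: Z = ln(n₀/n) / k
Z = ln(0.61/0.24) / 0.48 = ln(2.542) / 0.48 = 0.9328 / 0.48 = 1.943 km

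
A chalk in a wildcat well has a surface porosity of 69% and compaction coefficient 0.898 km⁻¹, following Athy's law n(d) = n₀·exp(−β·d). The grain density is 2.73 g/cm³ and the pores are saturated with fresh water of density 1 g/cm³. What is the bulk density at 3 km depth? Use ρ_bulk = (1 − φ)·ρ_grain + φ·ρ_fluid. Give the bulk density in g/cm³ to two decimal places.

Porosity at depth: n = 0.69·exp(−0.898×3) = 0.69×0.0676 = 0.0467
Bulk density: ρ_b = (1−n)ρ_g + n·ρ_f = 0.9533×2.73 + 0.0467×1
       = 2.603 + 0.047 = 2.649 g/cm³

2.65 g/cm³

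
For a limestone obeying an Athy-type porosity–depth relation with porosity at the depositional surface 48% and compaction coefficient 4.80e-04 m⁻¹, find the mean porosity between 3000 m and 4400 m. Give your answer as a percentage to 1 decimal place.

Working in km (1 km = 1000 m; β in km⁻¹ = β in m⁻¹ × 1000):
⟨φ⟩ = (1/(d₂−d₁)) ∫ φ₀ e^(−βd) dd = φ₀·(e^(−β·d₁) − e^(−β·d₂)) / (β·(d₂−d₁))
e^(−0.48×3) = 0.2369; e^(−0.48×4.4) = 0.1210
⟨φ⟩ = 0.48 × (0.2369 − 0.1210) / (0.48 × 1.4) = 0.48 × 0.1725 = 0.0828

8.3%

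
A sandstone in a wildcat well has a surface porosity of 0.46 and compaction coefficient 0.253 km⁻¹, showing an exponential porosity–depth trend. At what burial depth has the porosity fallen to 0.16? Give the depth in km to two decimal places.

Invert Athy's law: d = ln(phi₀/phi) / c
d = ln(0.46/0.16) / 0.253 = ln(2.875) / 0.253 = 1.0561 / 0.253 = 4.174 km

4.17 km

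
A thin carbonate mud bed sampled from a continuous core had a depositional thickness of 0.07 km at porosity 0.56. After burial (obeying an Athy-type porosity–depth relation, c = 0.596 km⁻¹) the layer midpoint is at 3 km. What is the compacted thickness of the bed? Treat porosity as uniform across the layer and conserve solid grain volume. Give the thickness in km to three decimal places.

Porosity at 3 km: φ = 0.56·exp(−0.596×3) = 0.0937
Solid-volume conservation: h(1−φ) = h₀(1−φ₀) ⇒ h = h₀·(1−φ₀)/(1−φ)
h = 0.07 × (1 − 0.56)/(1 − 0.0937) = 0.07 × 0.4855 = 0.0340 km

0.034 km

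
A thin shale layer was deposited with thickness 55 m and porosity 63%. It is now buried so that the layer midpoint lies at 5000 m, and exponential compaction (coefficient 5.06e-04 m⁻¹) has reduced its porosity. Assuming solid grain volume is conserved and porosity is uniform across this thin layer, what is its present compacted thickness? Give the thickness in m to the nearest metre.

21 m

Working in km (1 km = 1000 m; c in km⁻¹ = c in m⁻¹ × 1000):
Porosity at 5 km: n = 0.63·exp(−0.506×5) = 0.0502
Solid-volume conservation: h(1−n) = h₀(1−n₀) ⇒ h = h₀·(1−n₀)/(1−n)
h = 0.055 × (1 − 0.63)/(1 − 0.0502) = 0.055 × 0.3895 = 0.0214 km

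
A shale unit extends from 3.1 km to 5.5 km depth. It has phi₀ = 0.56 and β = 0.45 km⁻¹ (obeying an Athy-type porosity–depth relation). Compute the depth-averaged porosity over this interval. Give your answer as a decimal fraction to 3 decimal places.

⟨phi⟩ = (1/(z₂−z₁)) ∫ phi₀ e^(−βz) dz = phi₀·(e^(−β·z₁) − e^(−β·z₂)) / (β·(z₂−z₁))
e^(−0.45×3.1) = 0.2478; e^(−0.45×5.5) = 0.0842
⟨phi⟩ = 0.56 × (0.2478 − 0.0842) / (0.45 × 2.4) = 0.56 × 0.1515 = 0.0849

0.085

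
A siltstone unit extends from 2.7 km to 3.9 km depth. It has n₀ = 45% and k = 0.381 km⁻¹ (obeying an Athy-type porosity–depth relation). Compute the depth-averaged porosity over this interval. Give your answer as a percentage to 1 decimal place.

12.9%

⟨n⟩ = (1/(z₂−z₁)) ∫ n₀ e^(−kz) dz = n₀·(e^(−k·z₁) − e^(−k·z₂)) / (k·(z₂−z₁))
e^(−0.381×2.7) = 0.3575; e^(−0.381×3.9) = 0.2263
⟨n⟩ = 0.45 × (0.3575 − 0.2263) / (0.381 × 1.2) = 0.45 × 0.2869 = 0.1291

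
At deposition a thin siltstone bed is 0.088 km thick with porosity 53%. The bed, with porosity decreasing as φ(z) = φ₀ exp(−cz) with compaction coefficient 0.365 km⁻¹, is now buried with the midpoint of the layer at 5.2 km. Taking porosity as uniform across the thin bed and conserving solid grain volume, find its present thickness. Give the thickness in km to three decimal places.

0.045 km

Porosity at 5.2 km: φ = 0.53·exp(−0.365×5.2) = 0.0794
Solid-volume conservation: h(1−φ) = h₀(1−φ₀) ⇒ h = h₀·(1−φ₀)/(1−φ)
h = 0.088 × (1 − 0.53)/(1 − 0.0794) = 0.088 × 0.5106 = 0.0449 km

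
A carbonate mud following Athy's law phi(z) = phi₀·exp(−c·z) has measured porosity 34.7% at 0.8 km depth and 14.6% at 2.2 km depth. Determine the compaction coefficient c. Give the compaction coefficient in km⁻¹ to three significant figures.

Athy: phi(z) = phi₀ e^(−cz) ⇒ phi₁/phi₂ = e^{c(z₂−z₁)} ⇒ c = ln(phi₁/phi₂)/(z₂−z₁)
c = ln(0.347/0.146) / (2.2 − 0.8) = ln(2.377) / 1.4 = 0.8657 / 1.4 = 0.6184 km⁻¹

0.618 km⁻¹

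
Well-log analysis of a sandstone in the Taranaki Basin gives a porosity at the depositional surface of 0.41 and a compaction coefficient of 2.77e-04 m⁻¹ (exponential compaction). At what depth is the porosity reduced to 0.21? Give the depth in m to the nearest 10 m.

2420 m

Working in km (1 km = 1000 m; k in km⁻¹ = k in m⁻¹ × 1000):
Invert Athy's law: z = ln(n₀/n) / k
z = ln(0.41/0.21) / 0.277 = ln(1.952) / 0.277 = 0.6690 / 0.277 = 2.415 km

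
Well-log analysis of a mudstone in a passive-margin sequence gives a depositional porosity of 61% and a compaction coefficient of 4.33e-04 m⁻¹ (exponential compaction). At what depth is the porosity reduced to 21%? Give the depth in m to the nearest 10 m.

Working in km (1 km = 1000 m; β in km⁻¹ = β in m⁻¹ × 1000):
Invert Athy's law: d = ln(phi₀/phi) / β
d = ln(0.61/0.21) / 0.433 = ln(2.905) / 0.433 = 1.0664 / 0.433 = 2.463 km

2460 m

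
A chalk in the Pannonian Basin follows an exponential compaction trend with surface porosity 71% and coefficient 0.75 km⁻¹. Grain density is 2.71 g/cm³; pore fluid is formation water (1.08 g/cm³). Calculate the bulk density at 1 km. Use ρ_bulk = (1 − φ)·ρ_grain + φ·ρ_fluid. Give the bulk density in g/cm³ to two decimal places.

2.16 g/cm³

Porosity at depth: phi = 0.71·exp(−0.75×1) = 0.71×0.4724 = 0.3354
Bulk density: ρ_b = (1−phi)ρ_g + phi·ρ_f = 0.6646×2.71 + 0.3354×1.08
       = 1.801 + 0.362 = 2.163 g/cm³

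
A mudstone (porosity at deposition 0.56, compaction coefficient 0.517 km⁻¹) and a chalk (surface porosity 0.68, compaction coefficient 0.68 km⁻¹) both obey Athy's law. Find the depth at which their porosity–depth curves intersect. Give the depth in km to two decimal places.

1.19 km

Set φ₀ₐ e^(−βₐz) = φ₀ᵦ e^(−βᵦz) ⇒ ln(φ₀ₐ/φ₀ᵦ) = (βₐ − βᵦ)·z
z = ln(0.56/0.68) / (0.517 − 0.68) = -0.1942 / -0.163 = 1.191 km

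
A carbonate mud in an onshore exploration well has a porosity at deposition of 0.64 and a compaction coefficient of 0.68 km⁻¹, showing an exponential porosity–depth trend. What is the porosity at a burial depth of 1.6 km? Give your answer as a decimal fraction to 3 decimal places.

0.216

φ = φ₀·exp(−β·Z) = 0.64 × exp(−0.68 × 1.6) = 0.64 × exp(−1.088)
  = 0.64 × 0.3369 = 0.2156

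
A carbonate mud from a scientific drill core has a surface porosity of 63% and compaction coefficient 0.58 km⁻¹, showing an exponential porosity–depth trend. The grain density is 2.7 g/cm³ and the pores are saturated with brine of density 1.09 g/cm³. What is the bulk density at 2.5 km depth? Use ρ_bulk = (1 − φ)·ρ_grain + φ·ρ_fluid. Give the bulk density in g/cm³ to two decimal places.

Porosity at depth: φ = 0.63·exp(−0.58×2.5) = 0.63×0.2346 = 0.1478
Bulk density: ρ_b = (1−φ)ρ_g + φ·ρ_f = 0.8522×2.7 + 0.1478×1.09
       = 2.301 + 0.161 = 2.462 g/cm³

2.46 g/cm³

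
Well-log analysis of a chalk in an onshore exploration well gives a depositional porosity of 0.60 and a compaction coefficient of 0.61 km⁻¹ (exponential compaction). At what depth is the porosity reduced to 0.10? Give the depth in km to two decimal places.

Invert Athy's law: d = ln(n₀/n) / β
d = ln(0.6/0.1) / 0.61 = ln(6) / 0.61 = 1.7918 / 0.61 = 2.937 km

2.94 km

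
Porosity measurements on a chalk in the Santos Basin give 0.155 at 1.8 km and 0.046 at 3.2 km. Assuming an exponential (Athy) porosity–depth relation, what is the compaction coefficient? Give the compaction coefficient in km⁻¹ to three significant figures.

0.868 km⁻¹

Athy: φ(Z) = φ₀ e^(−cZ) ⇒ φ₁/φ₂ = e^{c(Z₂−Z₁)} ⇒ c = ln(φ₁/φ₂)/(Z₂−Z₁)
c = ln(0.155/0.046) / (3.2 − 1.8) = ln(3.37) / 1.4 = 1.2148 / 1.4 = 0.8677 km⁻¹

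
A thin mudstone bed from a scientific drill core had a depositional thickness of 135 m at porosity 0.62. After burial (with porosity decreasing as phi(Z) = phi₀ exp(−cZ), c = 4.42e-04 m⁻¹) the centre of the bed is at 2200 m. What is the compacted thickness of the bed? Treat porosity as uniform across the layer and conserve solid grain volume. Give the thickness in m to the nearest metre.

Working in km (1 km = 1000 m; c in km⁻¹ = c in m⁻¹ × 1000):
Porosity at 2.2 km: phi = 0.62·exp(−0.442×2.2) = 0.2345
Solid-volume conservation: h(1−phi) = h₀(1−phi₀) ⇒ h = h₀·(1−phi₀)/(1−phi)
h = 0.135 × (1 − 0.62)/(1 − 0.2345) = 0.135 × 0.4964 = 0.0670 km

67 m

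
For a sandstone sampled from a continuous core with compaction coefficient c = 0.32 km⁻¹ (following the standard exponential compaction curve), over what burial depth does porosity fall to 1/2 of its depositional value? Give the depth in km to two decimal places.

φ/φ₀ = 1/2 ⇒ exp(−c·d) = 1/2 ⇒ d = ln(2) / c
d = 0.6931 / 0.32 = 2.166 km

2.17 km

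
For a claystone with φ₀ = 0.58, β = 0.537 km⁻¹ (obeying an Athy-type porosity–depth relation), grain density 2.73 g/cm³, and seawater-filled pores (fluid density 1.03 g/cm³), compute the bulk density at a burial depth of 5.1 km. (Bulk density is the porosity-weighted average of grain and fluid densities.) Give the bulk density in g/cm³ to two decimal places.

Porosity at depth: φ = 0.58·exp(−0.537×5.1) = 0.58×0.0647 = 0.0375
Bulk density: ρ_b = (1−φ)ρ_g + φ·ρ_f = 0.9625×2.73 + 0.0375×1.03
       = 2.628 + 0.039 = 2.666 g/cm³

2.67 g/cm³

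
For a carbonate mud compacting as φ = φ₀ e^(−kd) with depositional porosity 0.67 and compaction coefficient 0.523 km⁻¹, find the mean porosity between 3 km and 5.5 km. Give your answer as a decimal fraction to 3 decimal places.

⟨φ⟩ = (1/(d₂−d₁)) ∫ φ₀ e^(−kd) dd = φ₀·(e^(−k·d₁) − e^(−k·d₂)) / (k·(d₂−d₁))
e^(−0.523×3) = 0.2083; e^(−0.523×5.5) = 0.0563
⟨φ⟩ = 0.67 × (0.2083 − 0.0563) / (0.523 × 2.5) = 0.67 × 0.1162 = 0.0778

0.078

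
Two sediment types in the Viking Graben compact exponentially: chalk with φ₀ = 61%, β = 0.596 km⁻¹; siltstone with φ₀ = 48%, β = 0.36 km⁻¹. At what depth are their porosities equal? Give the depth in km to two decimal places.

Set φ₀ₐ e^(−βₐz) = φ₀ᵦ e^(−βᵦz) ⇒ ln(φ₀ₐ/φ₀ᵦ) = (βₐ − βᵦ)·z
z = ln(0.61/0.48) / (0.596 − 0.36) = 0.2397 / 0.236 = 1.016 km

1.02 km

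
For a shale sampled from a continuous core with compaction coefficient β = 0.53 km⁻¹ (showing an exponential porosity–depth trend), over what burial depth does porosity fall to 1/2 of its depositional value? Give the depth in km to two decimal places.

n/n₀ = 1/2 ⇒ exp(−β·Z) = 1/2 ⇒ Z = ln(2) / β
Z = 0.6931 / 0.53 = 1.308 km

1.31 km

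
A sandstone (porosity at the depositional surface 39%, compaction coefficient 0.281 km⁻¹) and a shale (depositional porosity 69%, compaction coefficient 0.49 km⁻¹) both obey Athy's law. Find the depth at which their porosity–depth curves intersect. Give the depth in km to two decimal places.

2.73 km

Set n₀ₐ e^(−βₐd) = n₀ᵦ e^(−βᵦd) ⇒ ln(n₀ₐ/n₀ᵦ) = (βₐ − βᵦ)·d
d = ln(0.39/0.69) / (0.281 − 0.49) = -0.5705 / -0.209 = 2.730 km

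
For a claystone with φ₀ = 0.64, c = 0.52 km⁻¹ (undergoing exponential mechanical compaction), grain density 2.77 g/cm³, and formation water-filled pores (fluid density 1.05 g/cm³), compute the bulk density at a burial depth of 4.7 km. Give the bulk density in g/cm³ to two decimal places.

2.67 g/cm³

Porosity at depth: φ = 0.64·exp(−0.52×4.7) = 0.64×0.0868 = 0.0556
Bulk density: ρ_b = (1−φ)ρ_g + φ·ρ_f = 0.9444×2.77 + 0.0556×1.05
       = 2.616 + 0.058 = 2.674 g/cm³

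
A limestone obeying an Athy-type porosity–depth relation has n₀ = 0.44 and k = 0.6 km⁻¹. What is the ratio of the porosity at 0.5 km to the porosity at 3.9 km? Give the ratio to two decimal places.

n(z₁)/n(z₂) = e^(−k·z₁)/e^(−k·z₂) = e^{k(z₂−z₁)}
= exp(0.6 × 3.4) = exp(2.04) = 7.6906

7.69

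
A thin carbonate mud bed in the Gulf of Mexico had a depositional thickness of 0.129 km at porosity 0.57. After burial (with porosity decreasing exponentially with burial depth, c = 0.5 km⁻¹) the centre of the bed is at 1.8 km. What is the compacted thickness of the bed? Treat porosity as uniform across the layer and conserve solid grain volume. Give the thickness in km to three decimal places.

0.072 km

Porosity at 1.8 km: n = 0.57·exp(−0.5×1.8) = 0.2317
Solid-volume conservation: h(1−n) = h₀(1−n₀) ⇒ h = h₀·(1−n₀)/(1−n)
h = 0.129 × (1 − 0.57)/(1 − 0.2317) = 0.129 × 0.5597 = 0.0722 km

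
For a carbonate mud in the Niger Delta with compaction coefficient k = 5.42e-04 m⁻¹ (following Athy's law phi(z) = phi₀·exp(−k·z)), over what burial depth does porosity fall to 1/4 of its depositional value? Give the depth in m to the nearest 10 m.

Working in km (1 km = 1000 m; k in km⁻¹ = k in m⁻¹ × 1000):
phi/phi₀ = 1/4 ⇒ exp(−k·z) = 1/4 ⇒ z = ln(4) / k
z = 1.3863 / 0.542 = 2.558 km

2560 m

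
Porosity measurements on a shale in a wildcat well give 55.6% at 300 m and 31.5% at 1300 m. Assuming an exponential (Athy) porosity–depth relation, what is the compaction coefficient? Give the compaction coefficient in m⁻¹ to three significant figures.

Working in km (1 km = 1000 m; c in km⁻¹ = c in m⁻¹ × 1000):
Athy: φ(z) = φ₀ e^(−cz) ⇒ φ₁/φ₂ = e^{c(z₂−z₁)} ⇒ c = ln(φ₁/φ₂)/(z₂−z₁)
c = ln(0.556/0.315) / (1.3 − 0.3) = ln(1.765) / 1 = 0.5682 / 1 = 0.5682 km⁻¹

0.000568 m⁻¹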